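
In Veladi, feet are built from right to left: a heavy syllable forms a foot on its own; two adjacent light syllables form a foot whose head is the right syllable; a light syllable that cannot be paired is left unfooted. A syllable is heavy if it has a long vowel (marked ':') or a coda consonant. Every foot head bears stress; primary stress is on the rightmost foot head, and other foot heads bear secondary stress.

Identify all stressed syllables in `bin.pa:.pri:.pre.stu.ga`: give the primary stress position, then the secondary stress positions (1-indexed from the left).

primary 6, secondary 1, 2, 3

Weights: 1 bin H, 2 pa: H, 3 pri: H, 4 pre L, 5 stu L, 6 ga L.
Parse right to left (heavy = foot alone; LL = one foot; stranded L unfooted): (ˈbin) (ˈpa:) (ˈpri:) pre (stu.ˈga).
Foot heads: 1, 2, 3, 6.
Primary stress on the rightmost head = syllable 6.
Secondary stress on 1, 2, 3: ˌbin.ˌpa:.ˌpri:.pre.stu.ˈga.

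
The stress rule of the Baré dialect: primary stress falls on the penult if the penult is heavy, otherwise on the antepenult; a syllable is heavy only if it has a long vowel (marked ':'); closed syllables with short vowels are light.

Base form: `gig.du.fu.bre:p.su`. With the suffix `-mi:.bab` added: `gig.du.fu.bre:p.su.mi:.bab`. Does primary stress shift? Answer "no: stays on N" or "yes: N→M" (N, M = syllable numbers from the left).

yes: 4→6

Base `gig.du.fu.bre:p.su` (5 syllables):
  Weights: 3 fu L, 4 bre:p H, 5 su L.
  The penult (syllable 4, bre:p) is heavy, so it takes stress.
  → primary stress on syllable 4.
Suffixed `gig.du.fu.bre:p.su.mi:.bab` (7 syllables):
  Weights: 5 su L, 6 mi: H, 7 bab L.
  The penult (syllable 6, mi:) is heavy, so it takes stress.
  → primary stress on syllable 6.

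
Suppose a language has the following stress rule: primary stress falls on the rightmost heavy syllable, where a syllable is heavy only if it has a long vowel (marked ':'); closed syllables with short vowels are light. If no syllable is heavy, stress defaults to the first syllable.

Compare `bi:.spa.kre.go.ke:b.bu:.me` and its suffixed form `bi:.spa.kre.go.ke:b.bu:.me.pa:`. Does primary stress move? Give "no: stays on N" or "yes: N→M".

Base `bi:.spa.kre.go.ke:b.bu:.me` (7 syllables):
  Weights: 1 bi: H, 2 spa L, 3 kre L, 4 go L, 5 ke:b H, 6 bu: H, 7 me L.
  Heavy syllables in the domain: 1, 5, 6. The rightmost is syllable 6 (bu:).
  → primary stress on syllable 6.
Suffixed `bi:.spa.kre.go.ke:b.bu:.me.pa:` (8 syllables):
  Weights: 1 bi: H, 2 spa L, 3 kre L, 4 go L, 5 ke:b H, 6 bu: H, 7 me L, 8 pa: H.
  Heavy syllables in the domain: 1, 5, 6, 8. The rightmost is syllable 8 (pa:).
  → primary stress on syllable 8.

yes: 6→8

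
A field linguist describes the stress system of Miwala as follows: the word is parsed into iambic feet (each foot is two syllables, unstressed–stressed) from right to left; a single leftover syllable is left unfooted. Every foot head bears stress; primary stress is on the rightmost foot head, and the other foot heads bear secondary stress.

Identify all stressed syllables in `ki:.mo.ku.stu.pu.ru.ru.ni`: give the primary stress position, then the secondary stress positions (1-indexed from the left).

primary 8, secondary 2, 4, 6

Parse right to left into iambic (σˈσ) feet: (ki:.ˈmo) (ku.ˈstu) (pu.ˈru) (ru.ˈni).
Foot heads (stressed positions): 2, 4, 6, 8.
End Rule Rightmost: primary stress on the rightmost head = syllable 8.
Secondary stress on 2, 4, 6: ki:.ˌmo.ku.ˌstu.pu.ˌru.ru.ˈni.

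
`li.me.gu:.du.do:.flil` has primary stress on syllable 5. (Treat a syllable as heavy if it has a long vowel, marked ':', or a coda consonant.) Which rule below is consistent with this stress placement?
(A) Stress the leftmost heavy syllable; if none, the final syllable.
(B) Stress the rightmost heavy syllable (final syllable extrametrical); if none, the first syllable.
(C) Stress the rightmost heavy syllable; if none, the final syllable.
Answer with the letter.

Rule A → syllable 3 (observed: 5).
Rule B → syllable 5 ✓.
Rule C → syllable 6 (observed: 5).

B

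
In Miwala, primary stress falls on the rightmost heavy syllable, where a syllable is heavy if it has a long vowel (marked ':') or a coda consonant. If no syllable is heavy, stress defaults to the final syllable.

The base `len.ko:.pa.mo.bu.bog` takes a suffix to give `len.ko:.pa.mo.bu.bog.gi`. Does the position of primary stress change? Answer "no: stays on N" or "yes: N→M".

no: stays on 6

Base `len.ko:.pa.mo.bu.bog` (6 syllables):
  Weights: 1 len H, 2 ko: H, 3 pa L, 4 mo L, 5 bu L, 6 bog H.
  Heavy syllables in the domain: 1, 2, 6. The rightmost is syllable 6 (bog).
  → primary stress on syllable 6.
Suffixed `len.ko:.pa.mo.bu.bog.gi` (7 syllables):
  Weights: 1 len H, 2 ko: H, 3 pa L, 4 mo L, 5 bu L, 6 bog H, 7 gi L.
  Heavy syllables in the domain: 1, 2, 6. The rightmost is syllable 6 (bog).
  → primary stress on syllable 6.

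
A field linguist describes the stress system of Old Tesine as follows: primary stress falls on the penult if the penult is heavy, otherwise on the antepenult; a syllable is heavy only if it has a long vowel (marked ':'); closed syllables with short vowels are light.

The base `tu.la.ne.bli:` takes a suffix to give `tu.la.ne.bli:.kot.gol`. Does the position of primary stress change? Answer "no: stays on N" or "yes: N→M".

yes: 2→4

Base `tu.la.ne.bli:` (4 syllables):
  Weights: 2 la L, 3 ne L, 4 bli: H.
  The penult (syllable 3, ne) is light, so stress falls on the antepenult (syllable 2, la).
  → primary stress on syllable 2.
Suffixed `tu.la.ne.bli:.kot.gol` (6 syllables):
  Weights: 4 bli: H, 5 kot L, 6 gol L.
  The penult (syllable 5, kot) is light, so stress falls on the antepenult (syllable 4, bli:).
  → primary stress on syllable 4.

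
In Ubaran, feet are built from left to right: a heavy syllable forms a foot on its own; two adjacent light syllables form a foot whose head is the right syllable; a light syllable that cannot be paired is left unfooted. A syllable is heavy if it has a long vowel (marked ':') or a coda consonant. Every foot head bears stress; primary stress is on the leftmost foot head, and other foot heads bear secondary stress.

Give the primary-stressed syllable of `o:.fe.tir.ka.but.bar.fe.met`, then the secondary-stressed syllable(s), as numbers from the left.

Weights: 1 o: H, 2 fe L, 3 tir H, 4 ka L, 5 but H, 6 bar H, 7 fe L, 8 met H.
Parse left to right (heavy = foot alone; LL = one foot; stranded L unfooted): (ˈo:) fe (ˈtir) ka (ˈbut) (ˈbar) fe (ˈmet).
Foot heads: 1, 3, 5, 6, 8.
Primary stress on the leftmost head = syllable 1.
Secondary stress on 3, 5, 6, 8: ˈo:.fe.ˌtir.ka.ˌbut.ˌbar.fe.ˌmet.

primary 1, secondary 3, 5, 6, 8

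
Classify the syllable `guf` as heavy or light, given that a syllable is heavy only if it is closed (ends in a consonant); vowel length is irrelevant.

`guf`: short vowel, closed (coda /f/). Closed (coda /f/) → heavy.

heavy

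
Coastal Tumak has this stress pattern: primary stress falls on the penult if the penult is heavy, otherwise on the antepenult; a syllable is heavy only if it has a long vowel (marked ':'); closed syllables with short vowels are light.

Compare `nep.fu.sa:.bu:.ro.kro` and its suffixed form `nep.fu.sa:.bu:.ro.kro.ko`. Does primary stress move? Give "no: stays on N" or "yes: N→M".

Base `nep.fu.sa:.bu:.ro.kro` (6 syllables):
  Weights: 4 bu: H, 5 ro L, 6 kro L.
  The penult (syllable 5, ro) is light, so stress falls on the antepenult (syllable 4, bu:).
  → primary stress on syllable 4.
Suffixed `nep.fu.sa:.bu:.ro.kro.ko` (7 syllables):
  Weights: 5 ro L, 6 kro L, 7 ko L.
  The penult (syllable 6, kro) is light, so stress falls on the antepenult (syllable 5, ro).
  → primary stress on syllable 5.

yes: 4→5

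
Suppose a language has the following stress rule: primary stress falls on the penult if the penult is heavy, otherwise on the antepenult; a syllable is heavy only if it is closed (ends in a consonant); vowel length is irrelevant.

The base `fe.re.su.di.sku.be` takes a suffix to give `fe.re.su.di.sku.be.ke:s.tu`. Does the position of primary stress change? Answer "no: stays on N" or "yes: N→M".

Base `fe.re.su.di.sku.be` (6 syllables):
  Weights: 4 di L, 5 sku L, 6 be L.
  The penult (syllable 5, sku) is light, so stress falls on the antepenult (syllable 4, di).
  → primary stress on syllable 4.
Suffixed `fe.re.su.di.sku.be.ke:s.tu` (8 syllables):
  Weights: 6 be L, 7 ke:s H, 8 tu L.
  The penult (syllable 7, ke:s) is heavy, so it takes stress.
  → primary stress on syllable 7.

yes: 4→7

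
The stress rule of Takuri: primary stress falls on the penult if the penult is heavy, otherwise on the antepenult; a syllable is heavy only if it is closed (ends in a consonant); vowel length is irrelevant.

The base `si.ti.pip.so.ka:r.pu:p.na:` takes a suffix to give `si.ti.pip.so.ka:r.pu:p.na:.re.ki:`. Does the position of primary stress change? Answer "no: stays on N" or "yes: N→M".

yes: 6→7

Base `si.ti.pip.so.ka:r.pu:p.na:` (7 syllables):
  Weights: 5 ka:r H, 6 pu:p H, 7 na: L.
  The penult (syllable 6, pu:p) is heavy, so it takes stress.
  → primary stress on syllable 6.
Suffixed `si.ti.pip.so.ka:r.pu:p.na:.re.ki:` (9 syllables):
  Weights: 7 na: L, 8 re L, 9 ki: L.
  The penult (syllable 8, re) is light, so stress falls on the antepenult (syllable 7, na:).
  → primary stress on syllable 7.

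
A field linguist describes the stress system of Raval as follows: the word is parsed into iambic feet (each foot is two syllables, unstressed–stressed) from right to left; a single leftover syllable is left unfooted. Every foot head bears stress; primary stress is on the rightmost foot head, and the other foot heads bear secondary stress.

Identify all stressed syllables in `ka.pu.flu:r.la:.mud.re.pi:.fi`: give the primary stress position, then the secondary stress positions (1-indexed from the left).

Parse right to left into iambic (σˈσ) feet: (ka.ˈpu) (flu:r.ˈla:) (mud.ˈre) (pi:.ˈfi).
Foot heads (stressed positions): 2, 4, 6, 8.
End Rule Rightmost: primary stress on the rightmost head = syllable 8.
Secondary stress on 2, 4, 6: ka.ˌpu.flu:r.ˌla:.mud.ˌre.pi:.ˈfi.

primary 8, secondary 2, 4, 6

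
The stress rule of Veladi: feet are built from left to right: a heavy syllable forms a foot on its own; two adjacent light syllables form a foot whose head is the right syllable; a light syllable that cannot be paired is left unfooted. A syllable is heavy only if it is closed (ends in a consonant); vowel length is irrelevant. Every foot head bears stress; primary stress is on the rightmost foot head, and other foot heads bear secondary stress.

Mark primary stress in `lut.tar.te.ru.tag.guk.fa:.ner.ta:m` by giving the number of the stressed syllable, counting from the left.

9

Weights: 1 lut H, 2 tar H, 3 te L, 4 ru L, 5 tag H, 6 guk H, 7 fa: L, 8 ner H, 9 ta:m H.
Parse left to right (heavy = foot alone; LL = one foot; stranded L unfooted): (ˈlut) (ˈtar) (te.ˈru) (ˈtag) (ˈguk) fa: (ˈner) (ˈta:m).
Foot heads: 1, 2, 4, 5, 6, 8, 9.
Primary stress on the rightmost head = syllable 9.
Primary stress: syllable 9 → lut.tar.te.ru.tag.guk.fa:.ner.ˈta:m.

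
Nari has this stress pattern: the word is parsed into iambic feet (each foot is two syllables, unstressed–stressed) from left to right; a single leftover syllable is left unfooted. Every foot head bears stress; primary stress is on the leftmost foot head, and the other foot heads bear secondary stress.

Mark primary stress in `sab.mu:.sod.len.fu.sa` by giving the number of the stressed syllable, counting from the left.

Parse left to right into iambic (σˈσ) feet: (sab.ˈmu:) (sod.ˈlen) (fu.ˈsa).
Foot heads (stressed positions): 2, 4, 6.
End Rule Leftmost: primary stress on the leftmost head = syllable 2.
Primary stress: syllable 2 → sab.ˈmu:.sod.len.fu.sa.

2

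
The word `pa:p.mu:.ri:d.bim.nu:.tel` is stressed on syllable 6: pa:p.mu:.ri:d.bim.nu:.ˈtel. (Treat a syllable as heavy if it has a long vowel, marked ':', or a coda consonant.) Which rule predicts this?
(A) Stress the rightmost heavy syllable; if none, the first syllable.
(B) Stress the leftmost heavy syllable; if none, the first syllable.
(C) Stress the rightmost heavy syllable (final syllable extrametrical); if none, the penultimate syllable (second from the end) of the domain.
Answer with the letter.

Rule A → syllable 6 ✓.
Rule B → syllable 1 (observed: 6).
Rule C → syllable 5 (observed: 6).

A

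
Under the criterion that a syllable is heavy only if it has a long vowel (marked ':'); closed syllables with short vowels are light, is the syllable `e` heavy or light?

light

`e`: short vowel, open (no coda). Short vowel → light.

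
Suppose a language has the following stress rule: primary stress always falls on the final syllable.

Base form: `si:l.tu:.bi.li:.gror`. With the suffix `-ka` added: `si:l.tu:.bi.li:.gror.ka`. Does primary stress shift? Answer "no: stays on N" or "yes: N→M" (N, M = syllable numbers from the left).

yes: 5→6

Base `si:l.tu:.bi.li:.gror` (5 syllables):
  The word has 5 syllables; the final syllable is syllable 5 (gror).
  → primary stress on syllable 5.
Suffixed `si:l.tu:.bi.li:.gror.ka` (6 syllables):
  The word has 6 syllables; the final syllable is syllable 6 (ka).
  → primary stress on syllable 6.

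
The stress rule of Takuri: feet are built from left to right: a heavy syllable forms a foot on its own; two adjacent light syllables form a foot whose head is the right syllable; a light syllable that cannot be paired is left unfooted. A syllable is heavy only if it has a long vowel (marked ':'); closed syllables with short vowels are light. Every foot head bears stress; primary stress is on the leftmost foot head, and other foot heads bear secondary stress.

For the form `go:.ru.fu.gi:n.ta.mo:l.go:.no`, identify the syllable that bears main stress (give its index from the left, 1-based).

1

Weights: 1 go: H, 2 ru L, 3 fu L, 4 gi:n H, 5 ta L, 6 mo:l H, 7 go: H, 8 no L.
Parse left to right (heavy = foot alone; LL = one foot; stranded L unfooted): (ˈgo:) (ru.ˈfu) (ˈgi:n) ta (ˈmo:l) (ˈgo:) no.
Foot heads: 1, 3, 4, 6, 7.
Primary stress on the leftmost head = syllable 1.
Primary stress: syllable 1 → ˈgo:.ru.fu.gi:n.ta.mo:l.go:.no.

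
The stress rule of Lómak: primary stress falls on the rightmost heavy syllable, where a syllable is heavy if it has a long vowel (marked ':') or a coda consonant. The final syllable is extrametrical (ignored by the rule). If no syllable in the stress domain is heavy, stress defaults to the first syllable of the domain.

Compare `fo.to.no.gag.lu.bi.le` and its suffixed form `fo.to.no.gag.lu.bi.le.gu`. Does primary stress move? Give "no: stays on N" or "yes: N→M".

Base `fo.to.no.gag.lu.bi.le` (7 syllables):
  The final syllable (7, le) is extrametrical; the stress domain is syllables 1–6.
  Weights: 1 fo L, 2 to L, 3 no L, 4 gag H, 5 lu L, 6 bi L.
  Heavy syllables in the domain: 4. The rightmost is syllable 4 (gag).
  → primary stress on syllable 4.
Suffixed `fo.to.no.gag.lu.bi.le.gu` (8 syllables):
  The final syllable (8, gu) is extrametrical; the stress domain is syllables 1–7.
  Weights: 1 fo L, 2 to L, 3 no L, 4 gag H, 5 lu L, 6 bi L, 7 le L.
  Heavy syllables in the domain: 4. The rightmost is syllable 4 (gag).
  → primary stress on syllable 4.

no: stays on 4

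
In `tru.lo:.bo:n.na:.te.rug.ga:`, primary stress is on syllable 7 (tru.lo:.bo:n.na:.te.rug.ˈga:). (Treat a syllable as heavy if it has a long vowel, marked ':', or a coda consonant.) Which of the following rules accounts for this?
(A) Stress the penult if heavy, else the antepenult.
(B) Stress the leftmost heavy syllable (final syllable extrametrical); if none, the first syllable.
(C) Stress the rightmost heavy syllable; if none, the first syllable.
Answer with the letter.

C

Rule A → syllable 6 (observed: 7).
Rule B → syllable 2 (observed: 7).
Rule C → syllable 7 ✓.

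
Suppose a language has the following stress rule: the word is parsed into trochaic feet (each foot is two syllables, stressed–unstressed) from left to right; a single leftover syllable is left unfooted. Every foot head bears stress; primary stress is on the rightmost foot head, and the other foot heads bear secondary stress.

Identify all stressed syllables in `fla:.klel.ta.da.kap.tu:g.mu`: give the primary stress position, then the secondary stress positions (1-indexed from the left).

primary 5, secondary 1, 3

Parse left to right into trochaic (ˈσσ) feet: (ˈfla:.klel) (ˈta.da) (ˈkap.tu:g) mu. Syllable 7 is left unfooted.
Foot heads (stressed positions): 1, 3, 5.
End Rule Rightmost: primary stress on the rightmost head = syllable 5.
Secondary stress on 1, 3: ˌfla:.klel.ˌta.da.ˈkap.tu:g.mu.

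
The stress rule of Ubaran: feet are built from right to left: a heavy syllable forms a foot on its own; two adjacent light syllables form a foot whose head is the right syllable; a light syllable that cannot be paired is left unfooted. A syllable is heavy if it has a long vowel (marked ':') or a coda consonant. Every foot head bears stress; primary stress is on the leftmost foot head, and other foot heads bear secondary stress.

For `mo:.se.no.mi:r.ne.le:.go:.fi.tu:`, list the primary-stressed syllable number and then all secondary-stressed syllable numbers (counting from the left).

Weights: 1 mo: H, 2 se L, 3 no L, 4 mi:r H, 5 ne L, 6 le: H, 7 go: H, 8 fi L, 9 tu: H.
Parse right to left (heavy = foot alone; LL = one foot; stranded L unfooted): (ˈmo:) (se.ˈno) (ˈmi:r) ne (ˈle:) (ˈgo:) fi (ˈtu:).
Foot heads: 1, 3, 4, 6, 7, 9.
Primary stress on the leftmost head = syllable 1.
Secondary stress on 3, 4, 6, 7, 9: ˈmo:.se.ˌno.ˌmi:r.ne.ˌle:.ˌgo:.fi.ˌtu:.

primary 1, secondary 3, 4, 6, 7, 9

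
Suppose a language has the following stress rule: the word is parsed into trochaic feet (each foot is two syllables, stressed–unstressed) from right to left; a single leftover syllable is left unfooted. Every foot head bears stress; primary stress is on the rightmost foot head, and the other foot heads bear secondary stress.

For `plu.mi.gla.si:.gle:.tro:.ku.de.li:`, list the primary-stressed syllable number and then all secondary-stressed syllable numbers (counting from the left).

primary 8, secondary 2, 4, 6

Parse right to left into trochaic (ˈσσ) feet: plu (ˈmi.gla) (ˈsi:.gle:) (ˈtro:.ku) (ˈde.li:). Syllable 1 is left unfooted.
Foot heads (stressed positions): 2, 4, 6, 8.
End Rule Rightmost: primary stress on the rightmost head = syllable 8.
Secondary stress on 2, 4, 6: plu.ˌmi.gla.ˌsi:.gle:.ˌtro:.ku.ˈde.li:.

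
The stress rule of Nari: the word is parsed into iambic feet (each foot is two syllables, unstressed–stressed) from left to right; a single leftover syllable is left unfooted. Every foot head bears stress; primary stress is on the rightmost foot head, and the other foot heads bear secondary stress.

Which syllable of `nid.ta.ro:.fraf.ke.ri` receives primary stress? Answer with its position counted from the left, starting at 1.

6

Parse left to right into iambic (σˈσ) feet: (nid.ˈta) (ro:.ˈfraf) (ke.ˈri).
Foot heads (stressed positions): 2, 4, 6.
End Rule Rightmost: primary stress on the rightmost head = syllable 6.
Primary stress: syllable 6 → nid.ta.ro:.fraf.ke.ˈri.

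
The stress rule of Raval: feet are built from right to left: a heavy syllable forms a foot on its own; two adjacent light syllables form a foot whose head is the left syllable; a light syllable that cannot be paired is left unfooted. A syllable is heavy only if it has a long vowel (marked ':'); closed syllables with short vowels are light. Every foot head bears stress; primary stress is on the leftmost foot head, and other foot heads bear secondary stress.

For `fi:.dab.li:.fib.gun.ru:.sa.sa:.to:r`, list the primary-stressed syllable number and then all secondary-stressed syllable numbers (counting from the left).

primary 1, secondary 3, 4, 6, 8, 9

Weights: 1 fi: H, 2 dab L, 3 li: H, 4 fib L, 5 gun L, 6 ru: H, 7 sa L, 8 sa: H, 9 to:r H.
Parse right to left (heavy = foot alone; LL = one foot; stranded L unfooted): (ˈfi:) dab (ˈli:) (ˈfib.gun) (ˈru:) sa (ˈsa:) (ˈto:r).
Foot heads: 1, 3, 4, 6, 8, 9.
Primary stress on the leftmost head = syllable 1.
Secondary stress on 3, 4, 6, 8, 9: ˈfi:.dab.ˌli:.ˌfib.gun.ˌru:.sa.ˌsa:.ˌto:r.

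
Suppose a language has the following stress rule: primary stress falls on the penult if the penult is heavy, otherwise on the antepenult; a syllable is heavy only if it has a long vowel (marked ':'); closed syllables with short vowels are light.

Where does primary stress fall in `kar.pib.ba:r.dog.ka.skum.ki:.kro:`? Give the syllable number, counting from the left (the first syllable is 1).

Weights: 6 skum L, 7 ki: H, 8 kro: H.
The penult (syllable 7, ki:) is heavy, so it takes stress.
Primary stress: syllable 7 → kar.pib.ba:r.dog.ka.skum.ˈki:.kro:.

7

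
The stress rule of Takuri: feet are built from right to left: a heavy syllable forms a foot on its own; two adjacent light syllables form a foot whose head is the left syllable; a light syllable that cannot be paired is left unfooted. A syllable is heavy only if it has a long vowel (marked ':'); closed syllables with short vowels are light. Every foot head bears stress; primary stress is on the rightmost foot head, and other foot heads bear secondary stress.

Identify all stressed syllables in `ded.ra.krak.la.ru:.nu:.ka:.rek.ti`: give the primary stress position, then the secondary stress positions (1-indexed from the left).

primary 8, secondary 1, 3, 5, 6, 7

Weights: 1 ded L, 2 ra L, 3 krak L, 4 la L, 5 ru: H, 6 nu: H, 7 ka: H, 8 rek L, 9 ti L.
Parse right to left (heavy = foot alone; LL = one foot; stranded L unfooted): (ˈded.ra) (ˈkrak.la) (ˈru:) (ˈnu:) (ˈka:) (ˈrek.ti).
Foot heads: 1, 3, 5, 6, 7, 8.
Primary stress on the rightmost head = syllable 8.
Secondary stress on 1, 3, 5, 6, 7: ˌded.ra.ˌkrak.la.ˌru:.ˌnu:.ˌka:.ˈrek.ti.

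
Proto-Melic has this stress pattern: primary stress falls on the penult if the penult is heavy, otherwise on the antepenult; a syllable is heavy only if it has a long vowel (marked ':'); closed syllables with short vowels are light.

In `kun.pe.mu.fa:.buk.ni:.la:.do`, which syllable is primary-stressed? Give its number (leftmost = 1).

Weights: 6 ni: H, 7 la: H, 8 do L.
The penult (syllable 7, la:) is heavy, so it takes stress.
Primary stress: syllable 7 → kun.pe.mu.fa:.buk.ni:.ˈla:.do.

7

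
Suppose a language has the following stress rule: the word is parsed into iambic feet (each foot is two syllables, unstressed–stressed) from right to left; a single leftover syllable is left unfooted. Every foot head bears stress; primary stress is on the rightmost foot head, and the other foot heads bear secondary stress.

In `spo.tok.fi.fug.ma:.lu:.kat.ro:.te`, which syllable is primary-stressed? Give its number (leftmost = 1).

Parse right to left into iambic (σˈσ) feet: spo (tok.ˈfi) (fug.ˈma:) (lu:.ˈkat) (ro:.ˈte). Syllable 1 is left unfooted.
Foot heads (stressed positions): 3, 5, 7, 9.
End Rule Rightmost: primary stress on the rightmost head = syllable 9.
Primary stress: syllable 9 → spo.tok.fi.fug.ma:.lu:.kat.ro:.ˈte.

9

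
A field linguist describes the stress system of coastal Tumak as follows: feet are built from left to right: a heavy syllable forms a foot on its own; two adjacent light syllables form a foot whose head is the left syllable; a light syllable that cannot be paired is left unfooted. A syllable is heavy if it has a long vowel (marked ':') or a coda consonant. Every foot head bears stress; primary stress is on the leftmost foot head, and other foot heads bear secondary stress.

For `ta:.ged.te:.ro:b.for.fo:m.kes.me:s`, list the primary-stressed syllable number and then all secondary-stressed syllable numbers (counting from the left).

Weights: 1 ta: H, 2 ged H, 3 te: H, 4 ro:b H, 5 for H, 6 fo:m H, 7 kes H, 8 me:s H.
Parse left to right (heavy = foot alone; LL = one foot; stranded L unfooted): (ˈta:) (ˈged) (ˈte:) (ˈro:b) (ˈfor) (ˈfo:m) (ˈkes) (ˈme:s).
Foot heads: 1, 2, 3, 4, 5, 6, 7, 8.
Primary stress on the leftmost head = syllable 1.
Secondary stress on 2, 3, 4, 5, 6, 7, 8: ˈta:.ˌged.ˌte:.ˌro:b.ˌfor.ˌfo:m.ˌkes.ˌme:s.

primary 1, secondary 2, 3, 4, 5, 6, 7, 8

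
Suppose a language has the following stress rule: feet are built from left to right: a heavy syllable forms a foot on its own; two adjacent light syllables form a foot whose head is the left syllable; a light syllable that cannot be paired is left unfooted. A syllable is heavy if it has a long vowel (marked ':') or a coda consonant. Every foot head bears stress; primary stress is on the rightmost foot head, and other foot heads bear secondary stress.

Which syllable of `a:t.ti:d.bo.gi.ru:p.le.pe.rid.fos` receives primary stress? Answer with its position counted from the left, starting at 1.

9

Weights: 1 a:t H, 2 ti:d H, 3 bo L, 4 gi L, 5 ru:p H, 6 le L, 7 pe L, 8 rid H, 9 fos H.
Parse left to right (heavy = foot alone; LL = one foot; stranded L unfooted): (ˈa:t) (ˈti:d) (ˈbo.gi) (ˈru:p) (ˈle.pe) (ˈrid) (ˈfos).
Foot heads: 1, 2, 3, 5, 6, 8, 9.
Primary stress on the rightmost head = syllable 9.
Primary stress: syllable 9 → a:t.ti:d.bo.gi.ru:p.le.pe.rid.ˈfos.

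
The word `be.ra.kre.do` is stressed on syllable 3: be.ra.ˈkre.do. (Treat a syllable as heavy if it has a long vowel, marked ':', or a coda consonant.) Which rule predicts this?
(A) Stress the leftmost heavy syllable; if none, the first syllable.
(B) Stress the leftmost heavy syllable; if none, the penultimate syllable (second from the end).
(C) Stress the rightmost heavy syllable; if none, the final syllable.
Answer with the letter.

B

Rule A → syllable 1 (observed: 3).
Rule B → syllable 3 ✓.
Rule C → syllable 4 (observed: 3).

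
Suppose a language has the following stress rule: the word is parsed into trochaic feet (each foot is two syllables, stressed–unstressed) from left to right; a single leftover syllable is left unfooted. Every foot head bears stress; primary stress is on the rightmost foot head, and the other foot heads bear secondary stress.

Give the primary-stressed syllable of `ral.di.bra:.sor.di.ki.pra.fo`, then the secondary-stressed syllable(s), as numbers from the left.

primary 7, secondary 1, 3, 5

Parse left to right into trochaic (ˈσσ) feet: (ˈral.di) (ˈbra:.sor) (ˈdi.ki) (ˈpra.fo).
Foot heads (stressed positions): 1, 3, 5, 7.
End Rule Rightmost: primary stress on the rightmost head = syllable 7.
Secondary stress on 1, 3, 5: ˌral.di.ˌbra:.sor.ˌdi.ki.ˈpra.fo.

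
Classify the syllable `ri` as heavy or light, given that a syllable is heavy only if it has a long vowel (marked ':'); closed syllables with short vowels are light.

light

`ri`: short vowel, open (no coda). Short vowel → light.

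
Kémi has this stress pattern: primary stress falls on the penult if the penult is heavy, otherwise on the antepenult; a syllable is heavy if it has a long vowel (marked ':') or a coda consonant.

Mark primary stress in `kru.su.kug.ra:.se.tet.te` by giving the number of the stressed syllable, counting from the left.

Weights: 5 se L, 6 tet H, 7 te L.
The penult (syllable 6, tet) is heavy, so it takes stress.
Primary stress: syllable 6 → kru.su.kug.ra:.se.ˈtet.te.

6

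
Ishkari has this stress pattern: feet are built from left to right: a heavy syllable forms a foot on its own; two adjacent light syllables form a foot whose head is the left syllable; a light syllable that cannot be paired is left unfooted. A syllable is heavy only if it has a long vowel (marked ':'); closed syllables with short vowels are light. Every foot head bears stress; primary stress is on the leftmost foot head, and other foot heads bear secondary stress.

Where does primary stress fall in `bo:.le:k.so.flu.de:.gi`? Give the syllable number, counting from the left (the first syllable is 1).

1

Weights: 1 bo: H, 2 le:k H, 3 so L, 4 flu L, 5 de: H, 6 gi L.
Parse left to right (heavy = foot alone; LL = one foot; stranded L unfooted): (ˈbo:) (ˈle:k) (ˈso.flu) (ˈde:) gi.
Foot heads: 1, 2, 3, 5.
Primary stress on the leftmost head = syllable 1.
Primary stress: syllable 1 → ˈbo:.le:k.so.flu.de:.gi.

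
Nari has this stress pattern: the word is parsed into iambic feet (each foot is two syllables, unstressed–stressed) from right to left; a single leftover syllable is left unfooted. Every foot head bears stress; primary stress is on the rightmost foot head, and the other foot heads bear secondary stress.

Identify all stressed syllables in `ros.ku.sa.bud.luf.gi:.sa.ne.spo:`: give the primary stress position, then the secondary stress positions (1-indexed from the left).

Parse right to left into iambic (σˈσ) feet: ros (ku.ˈsa) (bud.ˈluf) (gi:.ˈsa) (ne.ˈspo:). Syllable 1 is left unfooted.
Foot heads (stressed positions): 3, 5, 7, 9.
End Rule Rightmost: primary stress on the rightmost head = syllable 9.
Secondary stress on 3, 5, 7: ros.ku.ˌsa.bud.ˌluf.gi:.ˌsa.ne.ˈspo:.

primary 9, secondary 3, 5, 7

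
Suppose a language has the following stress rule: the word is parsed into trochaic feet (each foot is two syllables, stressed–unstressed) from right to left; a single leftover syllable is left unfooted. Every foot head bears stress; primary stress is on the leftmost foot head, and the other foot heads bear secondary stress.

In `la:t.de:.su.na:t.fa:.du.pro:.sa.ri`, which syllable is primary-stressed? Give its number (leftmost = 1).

Parse right to left into trochaic (ˈσσ) feet: la:t (ˈde:.su) (ˈna:t.fa:) (ˈdu.pro:) (ˈsa.ri). Syllable 1 is left unfooted.
Foot heads (stressed positions): 2, 4, 6, 8.
End Rule Leftmost: primary stress on the leftmost head = syllable 2.
Primary stress: syllable 2 → la:t.ˈde:.su.na:t.fa:.du.pro:.sa.ri.

2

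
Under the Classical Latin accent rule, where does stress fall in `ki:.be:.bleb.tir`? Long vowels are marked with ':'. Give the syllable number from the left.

3

Classical Latin: stress the penult if heavy (long vowel or closed), else the antepenult.
Weights: 2 be: H, 3 bleb H, 4 tir H.
The penult (syllable 3, bleb) is heavy, so it takes stress.
Stress on syllable 3: ki:.be:.ˈbleb.tir.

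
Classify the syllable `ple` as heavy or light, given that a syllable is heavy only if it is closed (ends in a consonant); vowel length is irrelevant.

light

`ple`: short vowel, open (no coda). Open (no coda) → light.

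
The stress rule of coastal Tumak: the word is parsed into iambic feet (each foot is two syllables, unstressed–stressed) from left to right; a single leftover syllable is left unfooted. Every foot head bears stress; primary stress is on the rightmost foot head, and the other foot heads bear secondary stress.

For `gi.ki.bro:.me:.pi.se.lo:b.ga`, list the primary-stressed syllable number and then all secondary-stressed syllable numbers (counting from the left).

primary 8, secondary 2, 4, 6

Parse left to right into iambic (σˈσ) feet: (gi.ˈki) (bro:.ˈme:) (pi.ˈse) (lo:b.ˈga).
Foot heads (stressed positions): 2, 4, 6, 8.
End Rule Rightmost: primary stress on the rightmost head = syllable 8.
Secondary stress on 2, 4, 6: gi.ˌki.bro:.ˌme:.pi.ˌse.lo:b.ˈga.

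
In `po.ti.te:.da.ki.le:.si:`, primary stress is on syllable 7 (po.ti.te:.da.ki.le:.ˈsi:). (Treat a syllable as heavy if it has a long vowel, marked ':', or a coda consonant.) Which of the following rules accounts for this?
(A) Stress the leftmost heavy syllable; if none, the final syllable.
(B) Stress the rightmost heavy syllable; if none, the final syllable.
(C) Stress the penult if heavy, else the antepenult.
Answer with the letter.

Rule A → syllable 3 (observed: 7).
Rule B → syllable 7 ✓.
Rule C → syllable 6 (observed: 7).

B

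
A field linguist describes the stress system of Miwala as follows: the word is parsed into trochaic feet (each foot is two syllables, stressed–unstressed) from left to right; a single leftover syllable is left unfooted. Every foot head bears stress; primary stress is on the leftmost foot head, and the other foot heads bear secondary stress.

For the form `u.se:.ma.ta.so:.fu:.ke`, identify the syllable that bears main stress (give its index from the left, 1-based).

Parse left to right into trochaic (ˈσσ) feet: (ˈu.se:) (ˈma.ta) (ˈso:.fu:) ke. Syllable 7 is left unfooted.
Foot heads (stressed positions): 1, 3, 5.
End Rule Leftmost: primary stress on the leftmost head = syllable 1.
Primary stress: syllable 1 → ˈu.se:.ma.ta.so:.fu:.ke.

1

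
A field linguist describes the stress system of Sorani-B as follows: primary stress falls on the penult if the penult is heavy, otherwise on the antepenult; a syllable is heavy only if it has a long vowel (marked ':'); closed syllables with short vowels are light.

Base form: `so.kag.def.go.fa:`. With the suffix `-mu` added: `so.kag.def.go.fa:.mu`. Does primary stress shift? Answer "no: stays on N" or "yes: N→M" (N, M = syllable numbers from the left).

yes: 3→5

Base `so.kag.def.go.fa:` (5 syllables):
  Weights: 3 def L, 4 go L, 5 fa: H.
  The penult (syllable 4, go) is light, so stress falls on the antepenult (syllable 3, def).
  → primary stress on syllable 3.
Suffixed `so.kag.def.go.fa:.mu` (6 syllables):
  Weights: 4 go L, 5 fa: H, 6 mu L.
  The penult (syllable 5, fa:) is heavy, so it takes stress.
  → primary stress on syllable 5.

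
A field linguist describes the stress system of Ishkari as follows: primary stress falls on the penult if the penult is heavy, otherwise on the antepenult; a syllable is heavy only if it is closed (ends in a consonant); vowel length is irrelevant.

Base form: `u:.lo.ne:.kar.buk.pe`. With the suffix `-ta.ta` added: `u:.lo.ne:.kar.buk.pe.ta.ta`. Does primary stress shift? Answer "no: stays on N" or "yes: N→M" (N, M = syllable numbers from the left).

Base `u:.lo.ne:.kar.buk.pe` (6 syllables):
  Weights: 4 kar H, 5 buk H, 6 pe L.
  The penult (syllable 5, buk) is heavy, so it takes stress.
  → primary stress on syllable 5.
Suffixed `u:.lo.ne:.kar.buk.pe.ta.ta` (8 syllables):
  Weights: 6 pe L, 7 ta L, 8 ta L.
  The penult (syllable 7, ta) is light, so stress falls on the antepenult (syllable 6, pe).
  → primary stress on syllable 6.

yes: 5→6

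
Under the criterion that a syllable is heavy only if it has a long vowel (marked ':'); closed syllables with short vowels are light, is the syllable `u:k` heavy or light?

`u:k`: long vowel, closed (coda /k/). Long vowel → heavy.

heavy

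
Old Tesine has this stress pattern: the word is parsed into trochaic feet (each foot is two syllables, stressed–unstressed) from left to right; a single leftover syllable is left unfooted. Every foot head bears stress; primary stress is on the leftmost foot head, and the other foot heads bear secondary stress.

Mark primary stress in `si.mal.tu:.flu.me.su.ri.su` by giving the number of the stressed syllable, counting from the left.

1

Parse left to right into trochaic (ˈσσ) feet: (ˈsi.mal) (ˈtu:.flu) (ˈme.su) (ˈri.su).
Foot heads (stressed positions): 1, 3, 5, 7.
End Rule Leftmost: primary stress on the leftmost head = syllable 1.
Primary stress: syllable 1 → ˈsi.mal.tu:.flu.me.su.ri.su.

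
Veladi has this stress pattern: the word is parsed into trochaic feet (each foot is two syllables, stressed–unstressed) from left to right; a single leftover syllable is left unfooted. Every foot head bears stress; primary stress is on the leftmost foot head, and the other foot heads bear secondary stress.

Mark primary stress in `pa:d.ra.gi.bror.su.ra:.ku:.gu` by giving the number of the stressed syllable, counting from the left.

Parse left to right into trochaic (ˈσσ) feet: (ˈpa:d.ra) (ˈgi.bror) (ˈsu.ra:) (ˈku:.gu).
Foot heads (stressed positions): 1, 3, 5, 7.
End Rule Leftmost: primary stress on the leftmost head = syllable 1.
Primary stress: syllable 1 → ˈpa:d.ra.gi.bror.su.ra:.ku:.gu.

1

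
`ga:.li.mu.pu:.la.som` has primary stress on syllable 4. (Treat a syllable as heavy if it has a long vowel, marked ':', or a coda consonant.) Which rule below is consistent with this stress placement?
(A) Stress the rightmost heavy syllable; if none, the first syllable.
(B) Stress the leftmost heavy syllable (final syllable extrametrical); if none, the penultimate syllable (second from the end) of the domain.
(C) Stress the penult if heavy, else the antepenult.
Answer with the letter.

Rule A → syllable 6 (observed: 4).
Rule B → syllable 1 (observed: 4).
Rule C → syllable 4 ✓.

C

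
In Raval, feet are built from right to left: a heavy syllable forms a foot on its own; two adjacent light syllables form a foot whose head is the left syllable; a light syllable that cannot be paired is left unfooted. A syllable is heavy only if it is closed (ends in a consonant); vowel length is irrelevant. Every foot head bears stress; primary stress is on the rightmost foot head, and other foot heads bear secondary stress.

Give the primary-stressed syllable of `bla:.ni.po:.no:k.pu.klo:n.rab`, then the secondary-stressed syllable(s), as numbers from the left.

primary 7, secondary 2, 4, 6

Weights: 1 bla: L, 2 ni L, 3 po: L, 4 no:k H, 5 pu L, 6 klo:n H, 7 rab H.
Parse right to left (heavy = foot alone; LL = one foot; stranded L unfooted): bla: (ˈni.po:) (ˈno:k) pu (ˈklo:n) (ˈrab).
Foot heads: 2, 4, 6, 7.
Primary stress on the rightmost head = syllable 7.
Secondary stress on 2, 4, 6: bla:.ˌni.po:.ˌno:k.pu.ˌklo:n.ˈrab.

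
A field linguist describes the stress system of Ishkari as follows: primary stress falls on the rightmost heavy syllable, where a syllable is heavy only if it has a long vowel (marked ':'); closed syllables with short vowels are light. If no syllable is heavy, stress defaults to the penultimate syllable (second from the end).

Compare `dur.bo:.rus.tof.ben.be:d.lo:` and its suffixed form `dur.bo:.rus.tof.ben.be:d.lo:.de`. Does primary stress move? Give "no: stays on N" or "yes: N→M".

Base `dur.bo:.rus.tof.ben.be:d.lo:` (7 syllables):
  Weights: 1 dur L, 2 bo: H, 3 rus L, 4 tof L, 5 ben L, 6 be:d H, 7 lo: H.
  Heavy syllables in the domain: 2, 6, 7. The rightmost is syllable 7 (lo:).
  → primary stress on syllable 7.
Suffixed `dur.bo:.rus.tof.ben.be:d.lo:.de` (8 syllables):
  Weights: 1 dur L, 2 bo: H, 3 rus L, 4 tof L, 5 ben L, 6 be:d H, 7 lo: H, 8 de L.
  Heavy syllables in the domain: 2, 6, 7. The rightmost is syllable 7 (lo:).
  → primary stress on syllable 7.

no: stays on 7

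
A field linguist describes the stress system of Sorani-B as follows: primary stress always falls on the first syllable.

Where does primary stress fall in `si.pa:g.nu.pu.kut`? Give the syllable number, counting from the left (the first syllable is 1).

The word has 5 syllables; the first syllable is syllable 1 (si).
Primary stress: syllable 1 → ˈsi.pa:g.nu.pu.kut.

1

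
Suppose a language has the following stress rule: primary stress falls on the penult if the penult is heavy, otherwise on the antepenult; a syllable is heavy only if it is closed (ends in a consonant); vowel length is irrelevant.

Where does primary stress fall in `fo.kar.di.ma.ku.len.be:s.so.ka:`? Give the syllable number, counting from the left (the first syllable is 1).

Weights: 7 be:s H, 8 so L, 9 ka: L.
The penult (syllable 8, so) is light, so stress falls on the antepenult (syllable 7, be:s).
Primary stress: syllable 7 → fo.kar.di.ma.ku.len.ˈbe:s.so.ka:.

7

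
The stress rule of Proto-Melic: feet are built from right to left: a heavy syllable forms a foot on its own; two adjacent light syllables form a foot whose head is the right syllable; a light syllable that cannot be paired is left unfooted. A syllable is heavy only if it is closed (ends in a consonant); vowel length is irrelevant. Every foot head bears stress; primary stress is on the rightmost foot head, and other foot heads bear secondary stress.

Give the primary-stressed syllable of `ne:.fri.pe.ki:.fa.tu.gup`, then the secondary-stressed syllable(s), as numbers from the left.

Weights: 1 ne: L, 2 fri L, 3 pe L, 4 ki: L, 5 fa L, 6 tu L, 7 gup H.
Parse right to left (heavy = foot alone; LL = one foot; stranded L unfooted): (ne:.ˈfri) (pe.ˈki:) (fa.ˈtu) (ˈgup).
Foot heads: 2, 4, 6, 7.
Primary stress on the rightmost head = syllable 7.
Secondary stress on 2, 4, 6: ne:.ˌfri.pe.ˌki:.fa.ˌtu.ˈgup.

primary 7, secondary 2, 4, 6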